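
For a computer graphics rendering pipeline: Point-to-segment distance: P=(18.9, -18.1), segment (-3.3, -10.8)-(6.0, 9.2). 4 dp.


Project P onto AB: t = 0.1243 (clamped to [0,1])
Closest point on segment: (-2.1442, -8.3144)
Distance: 23.2081

23.2081


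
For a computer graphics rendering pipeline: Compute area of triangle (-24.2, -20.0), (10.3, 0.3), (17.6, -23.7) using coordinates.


Area = |x_A(y_B-y_C) + x_B(y_C-y_A) + x_C(y_A-y_B)|/2
= |(-580.8) + (-38.11) + (-357.28)|/2
= 976.19/2 = 488.095

488.095


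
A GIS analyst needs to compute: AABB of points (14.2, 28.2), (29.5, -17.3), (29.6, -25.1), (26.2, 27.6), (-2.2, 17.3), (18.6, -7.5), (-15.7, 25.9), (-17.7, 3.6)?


x range: [-17.7, 29.6]
y range: [-25.1, 28.2]
Bounding box: (-17.7,-25.1) to (29.6,28.2)

(-17.7,-25.1) to (29.6,28.2)


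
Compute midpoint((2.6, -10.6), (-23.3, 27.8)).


M = ((2.6+(-23.3))/2, ((-10.6)+27.8)/2)
= (-10.35, 8.6)

(-10.35, 8.6)


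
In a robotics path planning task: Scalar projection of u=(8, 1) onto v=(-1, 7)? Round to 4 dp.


u.v = -1, |v| = sqrt(50) = 7.0711
Scalar projection = u.v / |v| = -1 / sqrt(50) = -0.1414

-0.1414


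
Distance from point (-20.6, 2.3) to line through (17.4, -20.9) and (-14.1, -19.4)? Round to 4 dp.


|cross product| = 673.8
|line direction| = sqrt(994.5) = 31.5357
Distance = 673.8/sqrt(994.5) = 21.3663

21.3663


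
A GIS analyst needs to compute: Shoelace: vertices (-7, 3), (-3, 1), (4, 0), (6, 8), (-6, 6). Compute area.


Shoelace sum: ((-7)*1 - (-3)*3) + ((-3)*0 - 4*1) + (4*8 - 6*0) + (6*6 - (-6)*8) + ((-6)*3 - (-7)*6)
= 138
Area = |138|/2 = 69

69


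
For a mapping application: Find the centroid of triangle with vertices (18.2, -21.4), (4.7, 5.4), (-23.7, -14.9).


Centroid = ((x_A+x_B+x_C)/3, (y_A+y_B+y_C)/3)
= ((18.2+4.7+(-23.7))/3, ((-21.4)+5.4+(-14.9))/3)
= (-0.2667, -10.3)

(-0.2667, -10.3)


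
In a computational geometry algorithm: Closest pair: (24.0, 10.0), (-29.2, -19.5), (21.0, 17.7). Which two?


d(P0,P1) = 60.8317, d(P0,P2) = 8.2638, d(P1,P2) = 62.481
Closest: P0 and P2

Closest pair: (24.0, 10.0) and (21.0, 17.7), distance = 8.2638


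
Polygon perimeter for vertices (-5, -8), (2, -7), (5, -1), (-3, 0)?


Sides: (-5, -8)->(2, -7): sqrt(50) = 7.071068, (2, -7)->(5, -1): sqrt(45) = 6.708204, (5, -1)->(-3, 0): sqrt(65) = 8.062258, (-3, 0)->(-5, -8): sqrt(68) = 8.246211
Sum = 30.087741
Perimeter = 30.0877

30.0877


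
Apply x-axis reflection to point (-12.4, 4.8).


Reflection over x-axis: (x,y) -> (x,-y)
(-12.4, 4.8) -> (-12.4, -4.8)

(-12.4, -4.8)


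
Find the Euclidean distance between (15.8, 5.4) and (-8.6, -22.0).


dx=-24.4, dy=-27.4
d^2 = (-24.4)^2 + (-27.4)^2 = 1346.12
d = sqrt(1346.12) = 36.6895

36.6895


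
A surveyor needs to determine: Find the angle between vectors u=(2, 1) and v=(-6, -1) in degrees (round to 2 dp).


u.v = -13, |u| = sqrt(5) = 2.2361, |v| = sqrt(37) = 6.0828
cos(theta) = u.v/(|u||v|) = -13/sqrt(185) = -0.955779
theta = acos(-0.955779) = 162.9 degrees

162.9 degrees


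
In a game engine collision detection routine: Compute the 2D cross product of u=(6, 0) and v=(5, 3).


u x v = u_x*v_y - u_y*v_x = 6*3 - 0*5
= 18 - 0 = 18

18


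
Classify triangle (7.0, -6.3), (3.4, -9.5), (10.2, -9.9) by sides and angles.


Side lengths squared: AB^2=23.2, BC^2=46.4, CA^2=23.2
Sorted: [23.2, 23.2, 46.4]
By sides: Isosceles, By angles: Right

Isosceles, Right


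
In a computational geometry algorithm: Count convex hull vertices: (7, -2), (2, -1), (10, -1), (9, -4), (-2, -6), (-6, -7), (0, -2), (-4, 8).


Convex hull vertices (CCW): (-6, -7), (9, -4), (10, -1), (-4, 8)
Count = 4

4


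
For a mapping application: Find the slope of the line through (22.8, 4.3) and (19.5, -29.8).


slope = (y2-y1)/(x2-x1) = ((-29.8)-4.3)/(19.5-22.8) = (-34.1)/(-3.3) = 10.3333

10.3333


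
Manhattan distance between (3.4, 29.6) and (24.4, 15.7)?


|3.4-24.4| + |29.6-15.7| = 21 + 13.9 = 34.9

34.9


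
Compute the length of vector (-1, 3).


|u| = sqrt((-1)^2 + 3^2) = sqrt(10) = 3.1623

3.1623


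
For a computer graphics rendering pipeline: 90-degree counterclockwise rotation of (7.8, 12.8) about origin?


90° CCW: (x,y) -> (-y, x)
(7.8,12.8) -> (-12.8, 7.8)

(-12.8, 7.8)


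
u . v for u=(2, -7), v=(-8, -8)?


u . v = u_x*v_x + u_y*v_y = 2*(-8) + (-7)*(-8)
= (-16) + 56 = 40

40


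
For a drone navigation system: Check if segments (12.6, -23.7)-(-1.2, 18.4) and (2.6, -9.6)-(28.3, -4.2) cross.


Cross products: d1=-416.37, d2=740.12, d3=226.42, d4=-930.07
d1*d2 < 0 and d3*d4 < 0? yes

Yes, they intersect


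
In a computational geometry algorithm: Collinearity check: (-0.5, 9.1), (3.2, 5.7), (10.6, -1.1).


Cross product: (3.2-(-0.5))*((-1.1)-9.1) - (5.7-9.1)*(10.6-(-0.5))
= 0

Yes, collinear


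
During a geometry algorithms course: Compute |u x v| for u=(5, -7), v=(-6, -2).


|u x v| = |5*(-2) - (-7)*(-6)|
= |(-10) - 42| = 52

52


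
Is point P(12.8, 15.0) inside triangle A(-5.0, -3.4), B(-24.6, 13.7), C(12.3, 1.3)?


Cross products: AB x AP = -665.02, BC x BP = 511.73, CA x CP = -234.66
All same sign? no

No, outside


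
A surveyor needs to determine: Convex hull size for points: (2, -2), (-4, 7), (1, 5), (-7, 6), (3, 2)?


Convex hull vertices (CCW): (-7, 6), (2, -2), (3, 2), (1, 5), (-4, 7)
Count = 5

5


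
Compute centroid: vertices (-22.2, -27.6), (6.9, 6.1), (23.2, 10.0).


Centroid = ((x_A+x_B+x_C)/3, (y_A+y_B+y_C)/3)
= (((-22.2)+6.9+23.2)/3, ((-27.6)+6.1+10)/3)
= (2.6333, -3.8333)

(2.6333, -3.8333)


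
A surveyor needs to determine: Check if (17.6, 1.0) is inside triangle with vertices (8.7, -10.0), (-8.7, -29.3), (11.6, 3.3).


Cross products: AB x AP = -19.63, BC x BP = -242.29, CA x CP = 86.47
All same sign? no

No, outside


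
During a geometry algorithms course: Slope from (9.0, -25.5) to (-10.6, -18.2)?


slope = (y2-y1)/(x2-x1) = ((-18.2)-(-25.5))/((-10.6)-9) = 7.3/(-19.6) = -0.3724

-0.3724


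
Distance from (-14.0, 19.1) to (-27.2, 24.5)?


dx=-13.2, dy=5.4
d^2 = (-13.2)^2 + 5.4^2 = 203.4
d = sqrt(203.4) = 14.2618

14.2618


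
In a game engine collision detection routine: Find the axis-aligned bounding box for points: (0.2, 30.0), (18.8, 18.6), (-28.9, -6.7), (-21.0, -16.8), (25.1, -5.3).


x range: [-28.9, 25.1]
y range: [-16.8, 30]
Bounding box: (-28.9,-16.8) to (25.1,30)

(-28.9,-16.8) to (25.1,30)


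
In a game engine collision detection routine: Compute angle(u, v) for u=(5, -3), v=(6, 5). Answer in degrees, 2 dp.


u.v = 15, |u| = sqrt(34) = 5.831, |v| = sqrt(61) = 7.8102
cos(theta) = u.v/(|u||v|) = 15/sqrt(2074) = 0.329372
theta = acos(0.329372) = 70.77 degrees

70.77 degrees


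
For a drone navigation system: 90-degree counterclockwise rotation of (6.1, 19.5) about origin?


90° CCW: (x,y) -> (-y, x)
(6.1,19.5) -> (-19.5, 6.1)

(-19.5, 6.1)


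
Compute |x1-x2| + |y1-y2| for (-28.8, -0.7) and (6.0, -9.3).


|(-28.8)-6| + |(-0.7)-(-9.3)| = 34.8 + 8.6 = 43.4

43.4


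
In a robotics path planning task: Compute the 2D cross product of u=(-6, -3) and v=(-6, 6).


u x v = u_x*v_y - u_y*v_x = (-6)*6 - (-3)*(-6)
= (-36) - 18 = -54

-54


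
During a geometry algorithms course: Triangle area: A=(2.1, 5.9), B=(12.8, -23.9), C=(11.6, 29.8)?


Area = |x_A(y_B-y_C) + x_B(y_C-y_A) + x_C(y_A-y_B)|/2
= |(-112.77) + 305.92 + 345.68|/2
= 538.83/2 = 269.415

269.415


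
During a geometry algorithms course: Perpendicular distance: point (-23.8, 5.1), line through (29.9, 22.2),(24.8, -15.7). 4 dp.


|cross product| = 1948.02
|line direction| = sqrt(1462.42) = 38.2416
Distance = 1948.02/sqrt(1462.42) = 50.9398

50.9398


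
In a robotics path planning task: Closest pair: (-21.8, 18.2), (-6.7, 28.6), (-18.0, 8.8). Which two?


d(P0,P1) = 18.3349, d(P0,P2) = 10.139, d(P1,P2) = 22.7976
Closest: P0 and P2

Closest pair: (-21.8, 18.2) and (-18.0, 8.8), distance = 10.139


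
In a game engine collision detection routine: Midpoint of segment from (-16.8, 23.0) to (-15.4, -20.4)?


M = (((-16.8)+(-15.4))/2, (23+(-20.4))/2)
= (-16.1, 1.3)

(-16.1, 1.3)


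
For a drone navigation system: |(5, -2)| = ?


|u| = sqrt(5^2 + (-2)^2) = sqrt(29) = 5.3852

5.3852


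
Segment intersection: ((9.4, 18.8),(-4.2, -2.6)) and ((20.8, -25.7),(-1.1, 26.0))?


Cross products: d1=-385.17, d2=786.61, d3=849.16, d4=-322.62
d1*d2 < 0 and d3*d4 < 0? yes

Yes, they intersect


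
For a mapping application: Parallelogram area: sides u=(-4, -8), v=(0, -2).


|u x v| = |(-4)*(-2) - (-8)*0|
= |8 - 0| = 8

8


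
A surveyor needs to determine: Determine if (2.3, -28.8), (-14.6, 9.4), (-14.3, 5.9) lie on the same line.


Cross product: ((-14.6)-2.3)*(5.9-(-28.8)) - (9.4-(-28.8))*((-14.3)-2.3)
= 47.69

No, not collinear


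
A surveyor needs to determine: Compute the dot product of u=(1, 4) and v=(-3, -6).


u . v = u_x*v_x + u_y*v_y = 1*(-3) + 4*(-6)
= (-3) + (-24) = -27

-27


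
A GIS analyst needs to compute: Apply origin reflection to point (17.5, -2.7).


Reflection over origin: (x,y) -> (-x,-y)
(17.5, -2.7) -> (-17.5, 2.7)

(-17.5, 2.7)


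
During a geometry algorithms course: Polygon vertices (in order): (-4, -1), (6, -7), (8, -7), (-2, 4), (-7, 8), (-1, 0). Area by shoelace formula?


Shoelace sum: ((-4)*(-7) - 6*(-1)) + (6*(-7) - 8*(-7)) + (8*4 - (-2)*(-7)) + ((-2)*8 - (-7)*4) + ((-7)*0 - (-1)*8) + ((-1)*(-1) - (-4)*0)
= 87
Area = |87|/2 = 43.5

43.5


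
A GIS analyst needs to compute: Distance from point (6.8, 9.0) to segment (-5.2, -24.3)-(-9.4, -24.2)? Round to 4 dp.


Project P onto AB: t = 0 (clamped to [0,1])
Closest point on segment: (-5.2, -24.3)
Distance: 35.3962

35.3962


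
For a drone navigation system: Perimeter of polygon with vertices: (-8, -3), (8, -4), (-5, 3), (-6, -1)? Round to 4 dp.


Sides: (-8, -3)->(8, -4): sqrt(257) = 16.03122, (8, -4)->(-5, 3): sqrt(218) = 14.764823, (-5, 3)->(-6, -1): sqrt(17) = 4.123106, (-6, -1)->(-8, -3): sqrt(8) = 2.828427
Sum = 37.747576
Perimeter = 37.7476

37.7476


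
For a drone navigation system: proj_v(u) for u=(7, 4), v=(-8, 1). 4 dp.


u.v = -52, |v| = sqrt(65) = 8.0623
Scalar projection = u.v / |v| = -52 / sqrt(65) = -6.4498

-6.4498


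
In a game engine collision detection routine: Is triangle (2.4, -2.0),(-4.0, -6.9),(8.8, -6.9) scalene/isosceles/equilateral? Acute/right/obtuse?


Side lengths squared: AB^2=64.97, BC^2=163.84, CA^2=64.97
Sorted: [64.97, 64.97, 163.84]
By sides: Isosceles, By angles: Obtuse

Isosceles, Obtuse


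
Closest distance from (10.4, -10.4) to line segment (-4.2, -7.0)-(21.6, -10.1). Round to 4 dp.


Project P onto AB: t = 0.5734 (clamped to [0,1])
Closest point on segment: (10.5949, -8.7777)
Distance: 1.634

1.634


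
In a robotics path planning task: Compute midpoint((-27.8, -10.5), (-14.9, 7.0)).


M = (((-27.8)+(-14.9))/2, ((-10.5)+7)/2)
= (-21.35, -1.75)

(-21.35, -1.75)


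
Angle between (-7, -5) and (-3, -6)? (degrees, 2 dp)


u.v = 51, |u| = sqrt(74) = 8.6023, |v| = sqrt(45) = 6.7082
cos(theta) = u.v/(|u||v|) = 51/sqrt(3330) = 0.883788
theta = acos(0.883788) = 27.9 degrees

27.9 degrees


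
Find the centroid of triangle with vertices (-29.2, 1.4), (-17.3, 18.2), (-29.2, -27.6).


Centroid = ((x_A+x_B+x_C)/3, (y_A+y_B+y_C)/3)
= (((-29.2)+(-17.3)+(-29.2))/3, (1.4+18.2+(-27.6))/3)
= (-25.2333, -2.6667)

(-25.2333, -2.6667)


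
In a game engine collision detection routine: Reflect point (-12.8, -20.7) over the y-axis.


Reflection over y-axis: (x,y) -> (-x,y)
(-12.8, -20.7) -> (12.8, -20.7)

(12.8, -20.7)


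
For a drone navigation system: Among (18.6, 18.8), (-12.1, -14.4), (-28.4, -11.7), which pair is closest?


d(P0,P1) = 45.2187, d(P0,P2) = 56.029, d(P1,P2) = 16.5221
Closest: P1 and P2

Closest pair: (-12.1, -14.4) and (-28.4, -11.7), distance = 16.5221


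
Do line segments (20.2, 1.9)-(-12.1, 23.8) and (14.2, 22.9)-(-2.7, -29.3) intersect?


Cross products: d1=668.1, d2=-1388.07, d3=-546.9, d4=1509.27
d1*d2 < 0 and d3*d4 < 0? yes

Yes, they intersect


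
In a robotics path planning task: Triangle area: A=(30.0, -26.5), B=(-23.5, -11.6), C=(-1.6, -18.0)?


Area = |x_A(y_B-y_C) + x_B(y_C-y_A) + x_C(y_A-y_B)|/2
= |192 + (-199.75) + 23.84|/2
= 16.09/2 = 8.045

8.045


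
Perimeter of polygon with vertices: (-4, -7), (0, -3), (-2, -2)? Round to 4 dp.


Sides: (-4, -7)->(0, -3): sqrt(32) = 5.656854, (0, -3)->(-2, -2): sqrt(5) = 2.236068, (-2, -2)->(-4, -7): sqrt(29) = 5.385165
Sum = 13.278087
Perimeter = 13.2781

13.2781


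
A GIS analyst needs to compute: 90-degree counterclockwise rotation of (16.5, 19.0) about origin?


90° CCW: (x,y) -> (-y, x)
(16.5,19) -> (-19, 16.5)

(-19, 16.5)


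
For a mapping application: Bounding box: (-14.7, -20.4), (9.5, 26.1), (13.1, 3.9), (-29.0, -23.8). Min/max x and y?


x range: [-29, 13.1]
y range: [-23.8, 26.1]
Bounding box: (-29,-23.8) to (13.1,26.1)

(-29,-23.8) to (13.1,26.1)


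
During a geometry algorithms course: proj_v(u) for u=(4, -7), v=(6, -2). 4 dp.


u.v = 38, |v| = sqrt(40) = 6.3246
Scalar projection = u.v / |v| = 38 / sqrt(40) = 6.0083

6.0083


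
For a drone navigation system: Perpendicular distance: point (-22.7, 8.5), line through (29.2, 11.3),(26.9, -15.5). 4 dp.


|cross product| = 1384.48
|line direction| = sqrt(723.53) = 26.8985
Distance = 1384.48/sqrt(723.53) = 51.4705

51.4705


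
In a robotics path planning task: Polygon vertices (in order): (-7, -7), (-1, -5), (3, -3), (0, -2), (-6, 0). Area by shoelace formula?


Shoelace sum: ((-7)*(-5) - (-1)*(-7)) + ((-1)*(-3) - 3*(-5)) + (3*(-2) - 0*(-3)) + (0*0 - (-6)*(-2)) + ((-6)*(-7) - (-7)*0)
= 70
Area = |70|/2 = 35

35


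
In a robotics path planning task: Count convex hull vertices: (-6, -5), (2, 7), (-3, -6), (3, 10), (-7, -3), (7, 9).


Convex hull vertices (CCW): (-7, -3), (-6, -5), (-3, -6), (7, 9), (3, 10)
Count = 5

5


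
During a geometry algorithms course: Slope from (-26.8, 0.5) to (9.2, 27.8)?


slope = (y2-y1)/(x2-x1) = (27.8-0.5)/(9.2-(-26.8)) = 27.3/36 = 0.7583

0.7583


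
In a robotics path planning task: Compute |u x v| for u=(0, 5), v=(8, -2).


|u x v| = |0*(-2) - 5*8|
= |0 - 40| = 40

40


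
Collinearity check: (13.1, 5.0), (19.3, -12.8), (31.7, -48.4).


Cross product: (19.3-13.1)*((-48.4)-5) - ((-12.8)-5)*(31.7-13.1)
= 0

Yes, collinear


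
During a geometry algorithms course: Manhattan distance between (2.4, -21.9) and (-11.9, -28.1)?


|2.4-(-11.9)| + |(-21.9)-(-28.1)| = 14.3 + 6.2 = 20.5

20.5


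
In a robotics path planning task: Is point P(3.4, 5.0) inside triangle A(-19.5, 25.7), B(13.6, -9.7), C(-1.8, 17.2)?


Cross products: AB x AP = 125.49, BC x BP = 48, CA x CP = 171.74
All same sign? yes

Yes, inside


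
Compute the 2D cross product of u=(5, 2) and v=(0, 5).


u x v = u_x*v_y - u_y*v_x = 5*5 - 2*0
= 25 - 0 = 25

25


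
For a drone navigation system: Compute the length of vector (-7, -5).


|u| = sqrt((-7)^2 + (-5)^2) = sqrt(74) = 8.6023

8.6023


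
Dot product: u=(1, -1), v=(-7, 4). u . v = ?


u . v = u_x*v_x + u_y*v_y = 1*(-7) + (-1)*4
= (-7) + (-4) = -11

-11


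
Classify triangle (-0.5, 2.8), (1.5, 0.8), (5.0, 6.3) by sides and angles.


Side lengths squared: AB^2=8, BC^2=42.5, CA^2=42.5
Sorted: [8, 42.5, 42.5]
By sides: Isosceles, By angles: Acute

Isosceles, Acute


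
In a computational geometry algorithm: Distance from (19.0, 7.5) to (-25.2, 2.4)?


dx=-44.2, dy=-5.1
d^2 = (-44.2)^2 + (-5.1)^2 = 1979.65
d = sqrt(1979.65) = 44.4933

44.4933


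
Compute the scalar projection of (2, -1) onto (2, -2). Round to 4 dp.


u.v = 6, |v| = sqrt(8) = 2.8284
Scalar projection = u.v / |v| = 6 / sqrt(8) = 2.1213

2.1213


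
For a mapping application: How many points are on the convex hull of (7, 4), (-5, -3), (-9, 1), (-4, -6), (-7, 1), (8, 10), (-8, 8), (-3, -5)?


Convex hull vertices (CCW): (-9, 1), (-4, -6), (7, 4), (8, 10), (-8, 8)
Count = 5

5


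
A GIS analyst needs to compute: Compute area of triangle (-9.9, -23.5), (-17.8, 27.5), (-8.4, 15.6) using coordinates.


Area = |x_A(y_B-y_C) + x_B(y_C-y_A) + x_C(y_A-y_B)|/2
= |(-117.81) + (-695.98) + 428.4|/2
= 385.39/2 = 192.695

192.695


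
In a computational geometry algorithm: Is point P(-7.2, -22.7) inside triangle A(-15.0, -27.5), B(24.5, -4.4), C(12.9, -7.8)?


Cross products: AB x AP = 9.42, BC x BP = 104.5, CA x CP = 19.74
All same sign? yes

Yes, inside


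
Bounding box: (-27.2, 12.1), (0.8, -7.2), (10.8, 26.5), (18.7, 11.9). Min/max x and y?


x range: [-27.2, 18.7]
y range: [-7.2, 26.5]
Bounding box: (-27.2,-7.2) to (18.7,26.5)

(-27.2,-7.2) to (18.7,26.5)


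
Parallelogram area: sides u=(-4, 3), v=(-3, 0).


|u x v| = |(-4)*0 - 3*(-3)|
= |0 - (-9)| = 9

9


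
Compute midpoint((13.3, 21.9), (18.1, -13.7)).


M = ((13.3+18.1)/2, (21.9+(-13.7))/2)
= (15.7, 4.1)

(15.7, 4.1)


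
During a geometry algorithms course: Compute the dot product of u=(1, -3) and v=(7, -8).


u . v = u_x*v_x + u_y*v_y = 1*7 + (-3)*(-8)
= 7 + 24 = 31

31


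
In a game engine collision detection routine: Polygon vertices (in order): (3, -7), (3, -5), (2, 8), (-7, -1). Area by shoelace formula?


Shoelace sum: (3*(-5) - 3*(-7)) + (3*8 - 2*(-5)) + (2*(-1) - (-7)*8) + ((-7)*(-7) - 3*(-1))
= 146
Area = |146|/2 = 73

73


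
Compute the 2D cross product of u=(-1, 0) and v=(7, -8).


u x v = u_x*v_y - u_y*v_x = (-1)*(-8) - 0*7
= 8 - 0 = 8

8


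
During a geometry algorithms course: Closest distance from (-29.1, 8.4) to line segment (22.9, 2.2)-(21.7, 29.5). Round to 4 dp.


Project P onto AB: t = 0.3102 (clamped to [0,1])
Closest point on segment: (22.5277, 10.6694)
Distance: 51.6776

51.6776


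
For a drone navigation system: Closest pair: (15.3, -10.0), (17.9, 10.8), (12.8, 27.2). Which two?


d(P0,P1) = 20.9619, d(P0,P2) = 37.2839, d(P1,P2) = 17.1747
Closest: P1 and P2

Closest pair: (17.9, 10.8) and (12.8, 27.2), distance = 17.1747


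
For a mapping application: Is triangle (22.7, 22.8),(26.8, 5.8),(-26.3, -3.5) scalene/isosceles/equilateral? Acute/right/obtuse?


Side lengths squared: AB^2=305.81, BC^2=2906.1, CA^2=3092.69
Sorted: [305.81, 2906.1, 3092.69]
By sides: Scalene, By angles: Acute

Scalene, Acute


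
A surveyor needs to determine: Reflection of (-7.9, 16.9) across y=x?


Reflection over y=x: (x,y) -> (y,x)
(-7.9, 16.9) -> (16.9, -7.9)

(16.9, -7.9)


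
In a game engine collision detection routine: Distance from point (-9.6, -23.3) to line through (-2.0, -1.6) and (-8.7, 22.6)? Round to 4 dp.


|cross product| = 329.31
|line direction| = sqrt(630.53) = 25.1104
Distance = 329.31/sqrt(630.53) = 13.1145

13.1145


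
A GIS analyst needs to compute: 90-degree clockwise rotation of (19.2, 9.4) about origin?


90° CW: (x,y) -> (y, -x)
(19.2,9.4) -> (9.4, -19.2)

(9.4, -19.2)


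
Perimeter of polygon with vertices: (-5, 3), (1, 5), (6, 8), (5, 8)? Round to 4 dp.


Sides: (-5, 3)->(1, 5): sqrt(40) = 6.324555, (1, 5)->(6, 8): sqrt(34) = 5.830952, (6, 8)->(5, 8): sqrt(1) = 1, (5, 8)->(-5, 3): sqrt(125) = 11.18034
Sum = 24.335847
Perimeter = 24.3358

24.3358


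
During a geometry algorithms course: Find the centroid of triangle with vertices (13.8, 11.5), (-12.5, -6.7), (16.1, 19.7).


Centroid = ((x_A+x_B+x_C)/3, (y_A+y_B+y_C)/3)
= ((13.8+(-12.5)+16.1)/3, (11.5+(-6.7)+19.7)/3)
= (5.8, 8.1667)

(5.8, 8.1667)


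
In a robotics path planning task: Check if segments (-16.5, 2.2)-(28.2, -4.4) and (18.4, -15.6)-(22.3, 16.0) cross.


Cross products: d1=1172.26, d2=-266, d3=-565.32, d4=872.94
d1*d2 < 0 and d3*d4 < 0? yes

Yes, they intersect


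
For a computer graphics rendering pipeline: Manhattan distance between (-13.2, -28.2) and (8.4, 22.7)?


|(-13.2)-8.4| + |(-28.2)-22.7| = 21.6 + 50.9 = 72.5

72.5


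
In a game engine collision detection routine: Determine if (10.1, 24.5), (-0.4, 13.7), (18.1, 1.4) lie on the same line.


Cross product: ((-0.4)-10.1)*(1.4-24.5) - (13.7-24.5)*(18.1-10.1)
= 328.95

No, not collinear


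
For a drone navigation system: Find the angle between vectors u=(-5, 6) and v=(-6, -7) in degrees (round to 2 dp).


u.v = -12, |u| = sqrt(61) = 7.8102, |v| = sqrt(85) = 9.2195
cos(theta) = u.v/(|u||v|) = -12/sqrt(5185) = -0.166651
theta = acos(-0.166651) = 99.59 degrees

99.59 degrees


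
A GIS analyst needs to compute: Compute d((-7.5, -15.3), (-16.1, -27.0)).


dx=-8.6, dy=-11.7
d^2 = (-8.6)^2 + (-11.7)^2 = 210.85
d = sqrt(210.85) = 14.5207

14.5207


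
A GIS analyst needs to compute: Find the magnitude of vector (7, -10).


|u| = sqrt(7^2 + (-10)^2) = sqrt(149) = 12.2066

12.2066


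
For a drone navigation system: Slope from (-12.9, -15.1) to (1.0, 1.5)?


slope = (y2-y1)/(x2-x1) = (1.5-(-15.1))/(1-(-12.9)) = 16.6/13.9 = 1.1942

1.1942


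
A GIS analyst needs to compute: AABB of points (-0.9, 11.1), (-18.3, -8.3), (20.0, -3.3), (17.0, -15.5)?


x range: [-18.3, 20]
y range: [-15.5, 11.1]
Bounding box: (-18.3,-15.5) to (20,11.1)

(-18.3,-15.5) to (20,11.1)


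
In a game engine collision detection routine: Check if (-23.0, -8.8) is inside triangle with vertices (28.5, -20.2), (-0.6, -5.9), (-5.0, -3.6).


Cross products: AB x AP = 404.71, BC x BP = 64.28, CA x CP = -473
All same sign? no

No, outside


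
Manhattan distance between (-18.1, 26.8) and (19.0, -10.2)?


|(-18.1)-19| + |26.8-(-10.2)| = 37.1 + 37 = 74.1

74.1


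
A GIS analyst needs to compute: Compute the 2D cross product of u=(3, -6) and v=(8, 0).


u x v = u_x*v_y - u_y*v_x = 3*0 - (-6)*8
= 0 - (-48) = 48

48


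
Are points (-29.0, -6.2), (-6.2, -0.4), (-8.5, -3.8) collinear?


Cross product: ((-6.2)-(-29))*((-3.8)-(-6.2)) - ((-0.4)-(-6.2))*((-8.5)-(-29))
= -64.18

No, not collinear


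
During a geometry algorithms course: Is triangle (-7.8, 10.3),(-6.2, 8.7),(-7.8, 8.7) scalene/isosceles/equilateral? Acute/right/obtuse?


Side lengths squared: AB^2=5.12, BC^2=2.56, CA^2=2.56
Sorted: [2.56, 2.56, 5.12]
By sides: Isosceles, By angles: Right

Isosceles, Right


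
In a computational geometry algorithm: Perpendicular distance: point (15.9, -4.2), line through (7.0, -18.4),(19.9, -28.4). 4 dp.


|cross product| = 272.18
|line direction| = sqrt(266.41) = 16.3221
Distance = 272.18/sqrt(266.41) = 16.6756

16.6756


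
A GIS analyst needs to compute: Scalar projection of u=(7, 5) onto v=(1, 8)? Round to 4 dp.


u.v = 47, |v| = sqrt(65) = 8.0623
Scalar projection = u.v / |v| = 47 / sqrt(65) = 5.8296

5.8296


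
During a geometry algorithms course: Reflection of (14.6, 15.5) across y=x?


Reflection over y=x: (x,y) -> (y,x)
(14.6, 15.5) -> (15.5, 14.6)

(15.5, 14.6)


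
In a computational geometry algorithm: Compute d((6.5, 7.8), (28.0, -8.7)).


dx=21.5, dy=-16.5
d^2 = 21.5^2 + (-16.5)^2 = 734.5
d = sqrt(734.5) = 27.1017

27.1017


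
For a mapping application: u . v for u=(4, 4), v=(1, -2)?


u . v = u_x*v_x + u_y*v_y = 4*1 + 4*(-2)
= 4 + (-8) = -4

-4


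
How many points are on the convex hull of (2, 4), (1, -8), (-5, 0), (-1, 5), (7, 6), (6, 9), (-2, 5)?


Convex hull vertices (CCW): (-5, 0), (1, -8), (7, 6), (6, 9), (-2, 5)
Count = 5

5


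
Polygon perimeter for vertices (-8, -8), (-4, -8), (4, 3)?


Sides: (-8, -8)->(-4, -8): sqrt(16) = 4, (-4, -8)->(4, 3): sqrt(185) = 13.601471, (4, 3)->(-8, -8): sqrt(265) = 16.278821
Sum = 33.880292
Perimeter = 33.8803

33.8803


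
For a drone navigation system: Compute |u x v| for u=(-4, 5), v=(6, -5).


|u x v| = |(-4)*(-5) - 5*6|
= |20 - 30| = 10

10


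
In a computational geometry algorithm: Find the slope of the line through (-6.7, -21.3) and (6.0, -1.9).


slope = (y2-y1)/(x2-x1) = ((-1.9)-(-21.3))/(6-(-6.7)) = 19.4/12.7 = 1.5276

1.5276


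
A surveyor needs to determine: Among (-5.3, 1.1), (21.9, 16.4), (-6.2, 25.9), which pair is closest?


d(P0,P1) = 31.2079, d(P0,P2) = 24.8163, d(P1,P2) = 29.6624
Closest: P0 and P2

Closest pair: (-5.3, 1.1) and (-6.2, 25.9), distance = 24.8163


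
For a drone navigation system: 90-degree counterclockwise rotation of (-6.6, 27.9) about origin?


90° CCW: (x,y) -> (-y, x)
(-6.6,27.9) -> (-27.9, -6.6)

(-27.9, -6.6)


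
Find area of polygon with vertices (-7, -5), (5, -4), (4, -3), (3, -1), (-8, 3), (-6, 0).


Shoelace sum: ((-7)*(-4) - 5*(-5)) + (5*(-3) - 4*(-4)) + (4*(-1) - 3*(-3)) + (3*3 - (-8)*(-1)) + ((-8)*0 - (-6)*3) + ((-6)*(-5) - (-7)*0)
= 108
Area = |108|/2 = 54

54


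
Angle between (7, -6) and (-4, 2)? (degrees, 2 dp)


u.v = -40, |u| = sqrt(85) = 9.2195, |v| = sqrt(20) = 4.4721
cos(theta) = u.v/(|u||v|) = -40/sqrt(1700) = -0.970143
theta = acos(-0.970143) = 165.96 degrees

165.96 degrees


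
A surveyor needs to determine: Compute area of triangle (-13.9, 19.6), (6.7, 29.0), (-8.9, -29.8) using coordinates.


Area = |x_A(y_B-y_C) + x_B(y_C-y_A) + x_C(y_A-y_B)|/2
= |(-817.32) + (-330.98) + 83.66|/2
= 1064.64/2 = 532.32

532.32


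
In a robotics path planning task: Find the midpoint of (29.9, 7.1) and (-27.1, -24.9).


M = ((29.9+(-27.1))/2, (7.1+(-24.9))/2)
= (1.4, -8.9)

(1.4, -8.9)


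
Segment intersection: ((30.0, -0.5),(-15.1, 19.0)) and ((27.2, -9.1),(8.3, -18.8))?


Cross products: d1=-135.38, d2=-941.4, d3=442.46, d4=1248.48
d1*d2 < 0 and d3*d4 < 0? no

No, they don't intersect


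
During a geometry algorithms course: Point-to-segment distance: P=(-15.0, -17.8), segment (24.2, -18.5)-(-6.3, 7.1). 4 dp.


Project P onto AB: t = 0.7653 (clamped to [0,1])
Closest point on segment: (0.8573, 1.0925)
Distance: 24.6654

24.6654


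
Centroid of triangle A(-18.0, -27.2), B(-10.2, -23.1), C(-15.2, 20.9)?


Centroid = ((x_A+x_B+x_C)/3, (y_A+y_B+y_C)/3)
= (((-18)+(-10.2)+(-15.2))/3, ((-27.2)+(-23.1)+20.9)/3)
= (-14.4667, -9.8)

(-14.4667, -9.8)


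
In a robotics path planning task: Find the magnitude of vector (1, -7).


|u| = sqrt(1^2 + (-7)^2) = sqrt(50) = 7.0711

7.0711


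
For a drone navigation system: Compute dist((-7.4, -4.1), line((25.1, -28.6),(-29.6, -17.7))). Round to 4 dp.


|cross product| = 985.9
|line direction| = sqrt(3110.9) = 55.7754
Distance = 985.9/sqrt(3110.9) = 17.6762

17.6762


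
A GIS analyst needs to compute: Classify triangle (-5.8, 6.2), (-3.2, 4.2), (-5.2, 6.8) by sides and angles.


Side lengths squared: AB^2=10.76, BC^2=10.76, CA^2=0.72
Sorted: [0.72, 10.76, 10.76]
By sides: Isosceles, By angles: Acute

Isosceles, Acute


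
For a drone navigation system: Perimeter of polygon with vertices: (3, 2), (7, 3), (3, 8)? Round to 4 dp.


Sides: (3, 2)->(7, 3): sqrt(17) = 4.123106, (7, 3)->(3, 8): sqrt(41) = 6.403124, (3, 8)->(3, 2): sqrt(36) = 6
Sum = 16.52623
Perimeter = 16.5262

16.5262


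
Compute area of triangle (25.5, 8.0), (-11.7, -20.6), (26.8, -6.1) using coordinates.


Area = |x_A(y_B-y_C) + x_B(y_C-y_A) + x_C(y_A-y_B)|/2
= |(-369.75) + 164.97 + 766.48|/2
= 561.7/2 = 280.85

280.85


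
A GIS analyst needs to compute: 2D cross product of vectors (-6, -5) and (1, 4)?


u x v = u_x*v_y - u_y*v_x = (-6)*4 - (-5)*1
= (-24) - (-5) = -19

-19


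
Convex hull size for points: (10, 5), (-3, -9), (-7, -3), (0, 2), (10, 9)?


Convex hull vertices (CCW): (-7, -3), (-3, -9), (10, 5), (10, 9), (0, 2)
Count = 5

5


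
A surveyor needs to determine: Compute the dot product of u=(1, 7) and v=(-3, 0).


u . v = u_x*v_x + u_y*v_y = 1*(-3) + 7*0
= (-3) + 0 = -3

-3


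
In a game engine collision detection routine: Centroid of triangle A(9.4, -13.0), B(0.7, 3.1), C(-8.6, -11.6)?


Centroid = ((x_A+x_B+x_C)/3, (y_A+y_B+y_C)/3)
= ((9.4+0.7+(-8.6))/3, ((-13)+3.1+(-11.6))/3)
= (0.5, -7.1667)

(0.5, -7.1667)


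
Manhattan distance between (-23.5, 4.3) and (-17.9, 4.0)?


|(-23.5)-(-17.9)| + |4.3-4| = 5.6 + 0.3 = 5.9

5.9


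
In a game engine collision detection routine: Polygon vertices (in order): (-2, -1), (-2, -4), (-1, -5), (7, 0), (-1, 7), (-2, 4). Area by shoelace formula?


Shoelace sum: ((-2)*(-4) - (-2)*(-1)) + ((-2)*(-5) - (-1)*(-4)) + ((-1)*0 - 7*(-5)) + (7*7 - (-1)*0) + ((-1)*4 - (-2)*7) + ((-2)*(-1) - (-2)*4)
= 116
Area = |116|/2 = 58

58


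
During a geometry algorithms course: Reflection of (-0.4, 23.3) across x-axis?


Reflection over x-axis: (x,y) -> (x,-y)
(-0.4, 23.3) -> (-0.4, -23.3)

(-0.4, -23.3)


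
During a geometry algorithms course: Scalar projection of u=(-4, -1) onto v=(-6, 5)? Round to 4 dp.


u.v = 19, |v| = sqrt(61) = 7.8102
Scalar projection = u.v / |v| = 19 / sqrt(61) = 2.4327

2.4327


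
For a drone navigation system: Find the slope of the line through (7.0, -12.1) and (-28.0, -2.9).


slope = (y2-y1)/(x2-x1) = ((-2.9)-(-12.1))/((-28)-7) = 9.2/(-35) = -0.2629

-0.2629


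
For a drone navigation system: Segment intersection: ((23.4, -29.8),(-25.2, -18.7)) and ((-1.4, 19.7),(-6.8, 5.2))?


Cross products: d1=626.9, d2=-137.74, d3=-2130.42, d4=-1365.78
d1*d2 < 0 and d3*d4 < 0? no

No, they don't intersect


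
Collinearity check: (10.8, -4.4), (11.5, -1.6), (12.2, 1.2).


Cross product: (11.5-10.8)*(1.2-(-4.4)) - ((-1.6)-(-4.4))*(12.2-10.8)
= 0

Yes, collinear


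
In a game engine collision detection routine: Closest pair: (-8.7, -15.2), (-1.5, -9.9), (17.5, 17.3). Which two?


d(P0,P1) = 8.9404, d(P0,P2) = 41.7455, d(P1,P2) = 33.1789
Closest: P0 and P1

Closest pair: (-8.7, -15.2) and (-1.5, -9.9), distance = 8.9404


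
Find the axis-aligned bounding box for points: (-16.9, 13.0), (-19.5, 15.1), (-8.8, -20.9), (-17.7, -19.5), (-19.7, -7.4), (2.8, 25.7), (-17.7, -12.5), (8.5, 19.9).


x range: [-19.7, 8.5]
y range: [-20.9, 25.7]
Bounding box: (-19.7,-20.9) to (8.5,25.7)

(-19.7,-20.9) to (8.5,25.7)


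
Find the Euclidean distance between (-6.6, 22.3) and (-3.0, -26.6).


dx=3.6, dy=-48.9
d^2 = 3.6^2 + (-48.9)^2 = 2404.17
d = sqrt(2404.17) = 49.0323

49.0323


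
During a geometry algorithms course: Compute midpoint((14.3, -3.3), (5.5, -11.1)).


M = ((14.3+5.5)/2, ((-3.3)+(-11.1))/2)
= (9.9, -7.2)

(9.9, -7.2)


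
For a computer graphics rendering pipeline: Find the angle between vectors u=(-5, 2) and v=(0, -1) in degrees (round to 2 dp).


u.v = -2, |u| = sqrt(29) = 5.3852, |v| = sqrt(1) = 1
cos(theta) = u.v/(|u||v|) = -2/sqrt(29) = -0.371391
theta = acos(-0.371391) = 111.8 degrees

111.8 degrees


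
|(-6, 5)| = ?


|u| = sqrt((-6)^2 + 5^2) = sqrt(61) = 7.8102

7.8102


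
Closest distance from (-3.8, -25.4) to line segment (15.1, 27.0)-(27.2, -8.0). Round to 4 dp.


Project P onto AB: t = 1 (clamped to [0,1])
Closest point on segment: (27.2, -8)
Distance: 35.5494

35.5494


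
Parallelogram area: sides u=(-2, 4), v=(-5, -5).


|u x v| = |(-2)*(-5) - 4*(-5)|
= |10 - (-20)| = 30

30


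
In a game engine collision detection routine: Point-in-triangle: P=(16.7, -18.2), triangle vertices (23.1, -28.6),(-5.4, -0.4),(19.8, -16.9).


Cross products: AB x AP = -115.92, BC x BP = -83.91, CA x CP = -40.56
All same sign? yes

Yes, inside


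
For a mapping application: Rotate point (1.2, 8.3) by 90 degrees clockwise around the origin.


90° CW: (x,y) -> (y, -x)
(1.2,8.3) -> (8.3, -1.2)

(8.3, -1.2)


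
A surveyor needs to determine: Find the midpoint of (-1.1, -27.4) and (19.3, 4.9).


M = (((-1.1)+19.3)/2, ((-27.4)+4.9)/2)
= (9.1, -11.25)

(9.1, -11.25)


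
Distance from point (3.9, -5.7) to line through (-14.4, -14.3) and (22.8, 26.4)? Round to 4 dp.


|cross product| = 424.89
|line direction| = sqrt(3040.33) = 55.1392
Distance = 424.89/sqrt(3040.33) = 7.7058

7.7058


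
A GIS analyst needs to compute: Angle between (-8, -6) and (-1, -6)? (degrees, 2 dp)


u.v = 44, |u| = sqrt(100) = 10, |v| = sqrt(37) = 6.0828
cos(theta) = u.v/(|u||v|) = 44/sqrt(3700) = 0.723356
theta = acos(0.723356) = 43.67 degrees

43.67 degrees


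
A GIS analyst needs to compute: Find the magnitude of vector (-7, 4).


|u| = sqrt((-7)^2 + 4^2) = sqrt(65) = 8.0623

8.0623


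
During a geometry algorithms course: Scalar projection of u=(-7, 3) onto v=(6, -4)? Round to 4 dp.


u.v = -54, |v| = sqrt(52) = 7.2111
Scalar projection = u.v / |v| = -54 / sqrt(52) = -7.4885

-7.4885


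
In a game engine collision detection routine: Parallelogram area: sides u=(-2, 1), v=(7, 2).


|u x v| = |(-2)*2 - 1*7|
= |(-4) - 7| = 11

11


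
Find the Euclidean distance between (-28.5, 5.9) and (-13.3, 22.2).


dx=15.2, dy=16.3
d^2 = 15.2^2 + 16.3^2 = 496.73
d = sqrt(496.73) = 22.2874

22.2874


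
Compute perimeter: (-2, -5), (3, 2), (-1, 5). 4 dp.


Sides: (-2, -5)->(3, 2): sqrt(74) = 8.602325, (3, 2)->(-1, 5): sqrt(25) = 5, (-1, 5)->(-2, -5): sqrt(101) = 10.049876
Sum = 23.652201
Perimeter = 23.6522

23.6522


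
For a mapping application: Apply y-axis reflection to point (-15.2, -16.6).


Reflection over y-axis: (x,y) -> (-x,y)
(-15.2, -16.6) -> (15.2, -16.6)

(15.2, -16.6)


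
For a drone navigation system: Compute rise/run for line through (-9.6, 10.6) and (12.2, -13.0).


slope = (y2-y1)/(x2-x1) = ((-13)-10.6)/(12.2-(-9.6)) = (-23.6)/21.8 = -1.0826

-1.0826


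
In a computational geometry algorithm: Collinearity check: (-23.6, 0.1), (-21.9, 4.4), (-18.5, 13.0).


Cross product: ((-21.9)-(-23.6))*(13-0.1) - (4.4-0.1)*((-18.5)-(-23.6))
= 0

Yes, collinear


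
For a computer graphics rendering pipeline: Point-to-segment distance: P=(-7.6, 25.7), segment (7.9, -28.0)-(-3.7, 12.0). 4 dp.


Project P onto AB: t = 1 (clamped to [0,1])
Closest point on segment: (-3.7, 12)
Distance: 14.2443

14.2443


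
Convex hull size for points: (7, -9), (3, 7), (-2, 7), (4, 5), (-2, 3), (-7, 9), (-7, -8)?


Convex hull vertices (CCW): (-7, -8), (7, -9), (4, 5), (3, 7), (-7, 9)
Count = 5

5


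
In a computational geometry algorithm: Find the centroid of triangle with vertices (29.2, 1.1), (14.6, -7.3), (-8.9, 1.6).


Centroid = ((x_A+x_B+x_C)/3, (y_A+y_B+y_C)/3)
= ((29.2+14.6+(-8.9))/3, (1.1+(-7.3)+1.6)/3)
= (11.6333, -1.5333)

(11.6333, -1.5333)


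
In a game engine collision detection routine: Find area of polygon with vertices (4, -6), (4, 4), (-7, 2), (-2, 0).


Shoelace sum: (4*4 - 4*(-6)) + (4*2 - (-7)*4) + ((-7)*0 - (-2)*2) + ((-2)*(-6) - 4*0)
= 92
Area = |92|/2 = 46

46


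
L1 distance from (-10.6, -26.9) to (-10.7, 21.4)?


|(-10.6)-(-10.7)| + |(-26.9)-21.4| = 0.1 + 48.3 = 48.4

48.4


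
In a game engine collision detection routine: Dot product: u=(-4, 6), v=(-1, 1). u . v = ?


u . v = u_x*v_x + u_y*v_y = (-4)*(-1) + 6*1
= 4 + 6 = 10

10


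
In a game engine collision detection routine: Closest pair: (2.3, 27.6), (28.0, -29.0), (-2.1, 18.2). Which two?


d(P0,P1) = 62.1615, d(P0,P2) = 10.3788, d(P1,P2) = 55.9808
Closest: P0 and P2

Closest pair: (2.3, 27.6) and (-2.1, 18.2), distance = 10.3788


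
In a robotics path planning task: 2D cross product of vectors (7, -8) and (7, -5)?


u x v = u_x*v_y - u_y*v_x = 7*(-5) - (-8)*7
= (-35) - (-56) = 21

21


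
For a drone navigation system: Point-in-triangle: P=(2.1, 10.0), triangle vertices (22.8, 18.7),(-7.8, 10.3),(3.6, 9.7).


Cross products: AB x AP = 92.34, BC x BP = 2.52, CA x CP = 19.26
All same sign? yes

Yes, inside


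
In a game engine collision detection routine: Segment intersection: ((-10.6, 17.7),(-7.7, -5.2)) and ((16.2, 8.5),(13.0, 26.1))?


Cross products: d1=442.24, d2=464.48, d3=587.04, d4=564.8
d1*d2 < 0 and d3*d4 < 0? no

No, they don't intersect


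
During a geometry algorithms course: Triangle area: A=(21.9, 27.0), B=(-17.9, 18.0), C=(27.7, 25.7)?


Area = |x_A(y_B-y_C) + x_B(y_C-y_A) + x_C(y_A-y_B)|/2
= |(-168.63) + 23.27 + 249.3|/2
= 103.94/2 = 51.97

51.97


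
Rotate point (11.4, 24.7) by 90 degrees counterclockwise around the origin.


90° CCW: (x,y) -> (-y, x)
(11.4,24.7) -> (-24.7, 11.4)

(-24.7, 11.4)


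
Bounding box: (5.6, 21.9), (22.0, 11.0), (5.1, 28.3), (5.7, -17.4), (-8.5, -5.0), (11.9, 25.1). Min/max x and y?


x range: [-8.5, 22]
y range: [-17.4, 28.3]
Bounding box: (-8.5,-17.4) to (22,28.3)

(-8.5,-17.4) to (22,28.3)


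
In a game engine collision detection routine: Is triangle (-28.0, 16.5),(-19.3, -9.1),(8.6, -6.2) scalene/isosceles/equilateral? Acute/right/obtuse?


Side lengths squared: AB^2=731.05, BC^2=786.82, CA^2=1854.85
Sorted: [731.05, 786.82, 1854.85]
By sides: Scalene, By angles: Obtuse

Scalene, Obtuse


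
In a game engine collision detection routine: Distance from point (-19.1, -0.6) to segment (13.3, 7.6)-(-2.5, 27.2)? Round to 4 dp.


Project P onto AB: t = 0.5541 (clamped to [0,1])
Closest point on segment: (4.5449, 18.4607)
Distance: 30.3709

30.3709


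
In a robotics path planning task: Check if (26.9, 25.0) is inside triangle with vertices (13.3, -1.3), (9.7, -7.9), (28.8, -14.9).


Cross products: AB x AP = -4.92, BC x BP = 748.79, CA x CP = -592.61
All same sign? no

No, outside


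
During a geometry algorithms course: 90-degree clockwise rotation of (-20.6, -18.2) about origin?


90° CW: (x,y) -> (y, -x)
(-20.6,-18.2) -> (-18.2, 20.6)

(-18.2, 20.6)


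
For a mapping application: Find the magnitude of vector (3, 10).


|u| = sqrt(3^2 + 10^2) = sqrt(109) = 10.4403

10.4403


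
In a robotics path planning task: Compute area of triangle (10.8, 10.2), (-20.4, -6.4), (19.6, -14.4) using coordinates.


Area = |x_A(y_B-y_C) + x_B(y_C-y_A) + x_C(y_A-y_B)|/2
= |86.4 + 501.84 + 325.36|/2
= 913.6/2 = 456.8

456.8


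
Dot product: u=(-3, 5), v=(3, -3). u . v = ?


u . v = u_x*v_x + u_y*v_y = (-3)*3 + 5*(-3)
= (-9) + (-15) = -24

-24


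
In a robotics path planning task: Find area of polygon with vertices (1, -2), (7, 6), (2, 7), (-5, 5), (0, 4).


Shoelace sum: (1*6 - 7*(-2)) + (7*7 - 2*6) + (2*5 - (-5)*7) + ((-5)*4 - 0*5) + (0*(-2) - 1*4)
= 78
Area = |78|/2 = 39

39


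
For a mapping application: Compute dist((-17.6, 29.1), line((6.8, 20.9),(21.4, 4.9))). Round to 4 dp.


|cross product| = 270.68
|line direction| = sqrt(469.16) = 21.6601
Distance = 270.68/sqrt(469.16) = 12.4967

12.4967


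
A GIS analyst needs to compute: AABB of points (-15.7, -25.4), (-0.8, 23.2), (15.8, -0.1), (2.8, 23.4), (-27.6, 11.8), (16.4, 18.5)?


x range: [-27.6, 16.4]
y range: [-25.4, 23.4]
Bounding box: (-27.6,-25.4) to (16.4,23.4)

(-27.6,-25.4) to (16.4,23.4)


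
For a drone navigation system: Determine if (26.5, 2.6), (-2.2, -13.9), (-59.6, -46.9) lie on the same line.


Cross product: ((-2.2)-26.5)*((-46.9)-2.6) - ((-13.9)-2.6)*((-59.6)-26.5)
= 0

Yes, collinear


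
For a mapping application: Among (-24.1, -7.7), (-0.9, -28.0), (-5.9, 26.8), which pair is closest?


d(P0,P1) = 30.8274, d(P0,P2) = 39.0063, d(P1,P2) = 55.0276
Closest: P0 and P1

Closest pair: (-24.1, -7.7) and (-0.9, -28.0), distance = 30.8274


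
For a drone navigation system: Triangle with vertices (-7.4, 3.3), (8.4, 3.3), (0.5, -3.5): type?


Side lengths squared: AB^2=249.64, BC^2=108.65, CA^2=108.65
Sorted: [108.65, 108.65, 249.64]
By sides: Isosceles, By angles: Obtuse

Isosceles, Obtuse


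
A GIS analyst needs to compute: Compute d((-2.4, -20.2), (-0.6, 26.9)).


dx=1.8, dy=47.1
d^2 = 1.8^2 + 47.1^2 = 2221.65
d = sqrt(2221.65) = 47.1344

47.1344


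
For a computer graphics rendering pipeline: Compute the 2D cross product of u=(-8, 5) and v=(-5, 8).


u x v = u_x*v_y - u_y*v_x = (-8)*8 - 5*(-5)
= (-64) - (-25) = -39

-39


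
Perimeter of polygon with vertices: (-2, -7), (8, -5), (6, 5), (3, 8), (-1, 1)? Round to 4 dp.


Sides: (-2, -7)->(8, -5): sqrt(104) = 10.198039, (8, -5)->(6, 5): sqrt(104) = 10.198039, (6, 5)->(3, 8): sqrt(18) = 4.242641, (3, 8)->(-1, 1): sqrt(65) = 8.062258, (-1, 1)->(-2, -7): sqrt(65) = 8.062258
Sum = 40.763235
Perimeter = 40.7632

40.7632
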